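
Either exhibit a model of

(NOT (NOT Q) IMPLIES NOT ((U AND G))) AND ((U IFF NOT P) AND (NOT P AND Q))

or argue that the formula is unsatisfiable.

P = False; Q = True; U = True; G = False

  NOT (NOT Q) IMPLIES NOT ((U AND G)) = True
    NOT (NOT Q) = True
      NOT Q = False
    NOT ((U AND G)) = True
      U AND G = False
  (U IFF NOT P) AND (NOT P AND Q) = True
    U IFF NOT P = True
      NOT P = True
    NOT P AND Q = True
      NOT P = True
Both conjuncts True, so the formula holds.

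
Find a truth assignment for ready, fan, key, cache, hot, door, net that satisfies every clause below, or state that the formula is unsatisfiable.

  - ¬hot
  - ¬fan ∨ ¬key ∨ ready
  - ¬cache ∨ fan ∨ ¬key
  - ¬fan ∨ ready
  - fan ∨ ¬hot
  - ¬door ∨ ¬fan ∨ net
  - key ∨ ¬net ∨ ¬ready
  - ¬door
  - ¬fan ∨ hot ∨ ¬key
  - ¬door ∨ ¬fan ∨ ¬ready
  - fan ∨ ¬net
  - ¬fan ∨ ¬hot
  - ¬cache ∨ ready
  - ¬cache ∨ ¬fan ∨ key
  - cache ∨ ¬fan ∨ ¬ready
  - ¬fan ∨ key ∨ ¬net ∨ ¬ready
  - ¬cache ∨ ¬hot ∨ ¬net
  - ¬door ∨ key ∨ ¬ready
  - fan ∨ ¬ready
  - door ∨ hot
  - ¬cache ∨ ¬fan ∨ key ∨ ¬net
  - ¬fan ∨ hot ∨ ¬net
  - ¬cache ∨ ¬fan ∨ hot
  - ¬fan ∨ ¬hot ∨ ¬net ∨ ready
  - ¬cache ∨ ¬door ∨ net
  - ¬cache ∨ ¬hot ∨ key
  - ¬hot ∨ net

The formula is unsatisfiable.

Case hot = True:
  Clause (¬hot) is falsified — contradiction.
Case hot = False:
  (¬door) forces door = False.
  Clause (door ∨ hot) is falsified — contradiction.
Both cases fail, so the formula is unsatisfiable.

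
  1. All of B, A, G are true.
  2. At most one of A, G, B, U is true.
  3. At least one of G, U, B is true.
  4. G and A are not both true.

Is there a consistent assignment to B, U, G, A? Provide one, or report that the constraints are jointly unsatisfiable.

No satisfying assignment exists.

Case B = True:
  (1) forces A = True.
  Constraint (2) is violated (A=T, B=T) — contradiction.
Case B = False:
  Constraint (1) is violated (B=F) — contradiction.
Both cases fail — unsatisfiable.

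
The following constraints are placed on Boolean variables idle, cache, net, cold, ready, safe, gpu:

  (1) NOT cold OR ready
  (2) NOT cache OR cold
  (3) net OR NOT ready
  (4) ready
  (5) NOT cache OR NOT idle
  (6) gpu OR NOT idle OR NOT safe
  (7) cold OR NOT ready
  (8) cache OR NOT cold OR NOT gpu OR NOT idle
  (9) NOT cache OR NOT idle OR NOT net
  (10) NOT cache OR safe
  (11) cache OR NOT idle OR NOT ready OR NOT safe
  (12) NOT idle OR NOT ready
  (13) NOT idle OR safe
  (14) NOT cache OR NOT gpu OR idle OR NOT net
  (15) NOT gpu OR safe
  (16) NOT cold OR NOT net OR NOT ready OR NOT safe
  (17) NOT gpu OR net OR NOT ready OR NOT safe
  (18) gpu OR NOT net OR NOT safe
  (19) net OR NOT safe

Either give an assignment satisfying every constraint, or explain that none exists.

Unit clause (ready) forces ready = True.
In (cold OR NOT ready) only cold is left, so cold = True.
In (NOT idle OR NOT ready) only NOT idle is left, so idle = False.
In (net OR NOT ready) only net is left, so net = True.
In (NOT cold OR NOT net OR NOT ready OR NOT safe) only NOT safe is left, so safe = False.
In (NOT cache OR safe) only NOT cache is left, so cache = False.
In (NOT gpu OR safe) only NOT gpu is left, so gpu = False.
All clauses satisfied.

idle: False; cache: False; net: True; cold: True; ready: True; safe: False; gpu: False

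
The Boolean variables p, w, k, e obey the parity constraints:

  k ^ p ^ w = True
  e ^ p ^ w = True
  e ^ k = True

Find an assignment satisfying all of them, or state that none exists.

Adding constraints 1, 2, 3 mod 2: every variable appears an even number of times on the left, so the left side is 0.
But the right sides sum to 1 (mod 2). 0 ≠ 1 — the system is inconsistent.

Unsatisfiable — no assignment works.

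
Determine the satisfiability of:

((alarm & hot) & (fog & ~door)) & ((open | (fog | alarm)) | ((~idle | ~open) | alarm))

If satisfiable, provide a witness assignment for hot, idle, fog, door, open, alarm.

hot = True; idle = False; fog = True; door = False; open = False; alarm = True

  (alarm & hot) & (fog & ~door) = True
    alarm & hot = True
    fog & ~door = True
      ~door = True
  (open | (fog | alarm)) | ((~idle | ~open) | alarm) = True
    open | (fog | alarm) = True
      fog | alarm = True
    (~idle | ~open) | alarm = True
      ~idle | ~open = True
        ~idle = True
        ~open = True
Both conjuncts True, so the formula holds.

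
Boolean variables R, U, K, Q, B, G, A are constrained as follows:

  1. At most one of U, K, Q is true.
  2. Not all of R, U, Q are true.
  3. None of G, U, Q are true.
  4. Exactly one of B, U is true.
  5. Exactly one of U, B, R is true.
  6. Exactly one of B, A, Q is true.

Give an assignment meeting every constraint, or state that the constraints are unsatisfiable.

R = False, U = False, K = False, Q = False, B = True, G = False, A = False

  (1) {U, K, Q}: 0 true — at most one ✓
  (2) {R, U, Q}: 0/3 true — not all ✓
  (3) {G, U, Q}: 0 true — none ✓
  (4) {B, U}: 1 true — exactly one ✓
  (5) {U, B, R}: 1 true — exactly one ✓
  (6) {B, A, Q}: 1 true — exactly one ✓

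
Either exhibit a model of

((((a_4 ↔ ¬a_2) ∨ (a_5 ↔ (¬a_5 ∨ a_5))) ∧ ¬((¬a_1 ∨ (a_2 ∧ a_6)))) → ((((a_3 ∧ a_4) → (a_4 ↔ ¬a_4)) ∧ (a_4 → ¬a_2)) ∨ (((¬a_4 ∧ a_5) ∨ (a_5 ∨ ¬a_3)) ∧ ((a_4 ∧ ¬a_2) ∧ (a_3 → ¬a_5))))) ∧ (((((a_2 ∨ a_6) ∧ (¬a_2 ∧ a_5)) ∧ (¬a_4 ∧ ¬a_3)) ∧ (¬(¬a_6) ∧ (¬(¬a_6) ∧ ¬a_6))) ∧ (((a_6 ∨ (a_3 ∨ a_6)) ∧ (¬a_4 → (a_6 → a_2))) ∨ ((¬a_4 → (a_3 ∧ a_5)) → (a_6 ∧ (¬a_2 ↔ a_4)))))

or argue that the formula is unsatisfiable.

Unsatisfiable

Case a_6 = True: the conjunct ¬a_6 is False.
Case a_6 = False: the conjunct ¬(¬a_6) becomes ¬(¬False) = False.
Both cases fail — unsatisfiable.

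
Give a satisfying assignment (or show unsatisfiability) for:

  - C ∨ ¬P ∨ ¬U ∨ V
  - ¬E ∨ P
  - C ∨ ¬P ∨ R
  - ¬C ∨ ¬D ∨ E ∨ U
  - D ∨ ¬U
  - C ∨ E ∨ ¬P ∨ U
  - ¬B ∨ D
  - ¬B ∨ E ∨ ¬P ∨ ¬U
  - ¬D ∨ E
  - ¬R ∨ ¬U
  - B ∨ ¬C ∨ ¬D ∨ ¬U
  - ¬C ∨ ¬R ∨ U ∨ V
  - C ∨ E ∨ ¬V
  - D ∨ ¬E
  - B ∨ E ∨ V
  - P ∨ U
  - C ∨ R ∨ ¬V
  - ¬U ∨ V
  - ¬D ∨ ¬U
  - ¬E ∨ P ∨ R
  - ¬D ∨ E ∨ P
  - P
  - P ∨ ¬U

P = True, V = True, C = False, R = True, U = False, B = False, E = True, D = True

Unit clause (P) forces P = True.
Set V = True.
Set C = False.
  then (C ∨ ¬P ∨ R) forces R = True.
  then (¬R ∨ ¬U) forces U = False.
  then (C ∨ E ∨ ¬V) forces E = True.
  then (D ∨ ¬E) forces D = True.
Set B = False.
All clauses satisfied.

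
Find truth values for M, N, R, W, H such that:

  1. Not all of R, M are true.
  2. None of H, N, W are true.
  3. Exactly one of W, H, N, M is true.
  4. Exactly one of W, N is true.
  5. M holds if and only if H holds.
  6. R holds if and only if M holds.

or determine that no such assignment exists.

Unsatisfiable

Case N = True:
  Constraint (2) is violated (N=T) — contradiction.
Case N = False:
  (2) forces H = False.
  (2) forces W = False.
  Constraint (4) is violated (W=F, N=F) — contradiction.
Both cases fail — unsatisfiable.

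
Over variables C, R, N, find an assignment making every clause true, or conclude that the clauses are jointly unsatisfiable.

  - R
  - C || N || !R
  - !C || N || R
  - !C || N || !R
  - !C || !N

C = False, R = True, N = True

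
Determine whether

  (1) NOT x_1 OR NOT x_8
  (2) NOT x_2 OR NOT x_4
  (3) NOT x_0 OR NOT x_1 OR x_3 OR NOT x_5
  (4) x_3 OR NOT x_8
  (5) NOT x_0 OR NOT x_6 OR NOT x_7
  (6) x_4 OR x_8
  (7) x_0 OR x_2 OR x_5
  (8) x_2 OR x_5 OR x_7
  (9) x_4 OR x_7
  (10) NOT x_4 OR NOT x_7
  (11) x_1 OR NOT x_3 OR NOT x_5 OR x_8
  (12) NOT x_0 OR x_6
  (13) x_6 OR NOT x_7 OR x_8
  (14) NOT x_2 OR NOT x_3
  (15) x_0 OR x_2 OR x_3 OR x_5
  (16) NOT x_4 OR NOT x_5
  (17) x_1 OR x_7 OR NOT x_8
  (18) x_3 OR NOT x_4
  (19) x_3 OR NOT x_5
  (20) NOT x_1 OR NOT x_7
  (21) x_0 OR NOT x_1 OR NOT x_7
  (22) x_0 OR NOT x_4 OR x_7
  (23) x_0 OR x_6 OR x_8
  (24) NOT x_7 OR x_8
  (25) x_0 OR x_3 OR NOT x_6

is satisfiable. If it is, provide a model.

Set x_0 = False.
Try x_1 = True:
  (NOT x_1 OR NOT x_8) forces x_8 = False.
  (x_4 OR x_8) forces x_4 = True.
  (NOT x_2 OR NOT x_4) forces x_2 = False.
  (x_0 OR x_2 OR x_5) forces x_5 = True.
  clause (NOT x_4 OR NOT x_5) is falsified — backtrack.
So x_1 = False.
Set x_2 = False.
  then (x_0 OR x_2 OR x_5) forces x_5 = True.
  then (NOT x_4 OR NOT x_5) forces x_4 = False.
  then (x_3 OR NOT x_5) forces x_3 = True.
  then (x_4 OR x_8) forces x_8 = True.
  then (x_4 OR x_7) forces x_7 = True.
Set x_6 = False.
All clauses satisfied.

x_0=F; x_1=F; x_2=F; x_3=T; x_4=F; x_5=T; x_6=F; x_7=T; x_8=T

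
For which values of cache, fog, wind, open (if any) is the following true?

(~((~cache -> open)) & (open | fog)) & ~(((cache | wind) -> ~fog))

cache=F, fog=T, wind=T, open=F

  ~((~cache -> open)) & (open | fog) = True
    ~((~cache -> open)) = True
      ~cache -> open = False
        ~cache = True
    open | fog = True
  ~(((cache | wind) -> ~fog)) = True
    (cache | wind) -> ~fog = False
      cache | wind = True
      ~fog = False
Both conjuncts True, so the formula holds.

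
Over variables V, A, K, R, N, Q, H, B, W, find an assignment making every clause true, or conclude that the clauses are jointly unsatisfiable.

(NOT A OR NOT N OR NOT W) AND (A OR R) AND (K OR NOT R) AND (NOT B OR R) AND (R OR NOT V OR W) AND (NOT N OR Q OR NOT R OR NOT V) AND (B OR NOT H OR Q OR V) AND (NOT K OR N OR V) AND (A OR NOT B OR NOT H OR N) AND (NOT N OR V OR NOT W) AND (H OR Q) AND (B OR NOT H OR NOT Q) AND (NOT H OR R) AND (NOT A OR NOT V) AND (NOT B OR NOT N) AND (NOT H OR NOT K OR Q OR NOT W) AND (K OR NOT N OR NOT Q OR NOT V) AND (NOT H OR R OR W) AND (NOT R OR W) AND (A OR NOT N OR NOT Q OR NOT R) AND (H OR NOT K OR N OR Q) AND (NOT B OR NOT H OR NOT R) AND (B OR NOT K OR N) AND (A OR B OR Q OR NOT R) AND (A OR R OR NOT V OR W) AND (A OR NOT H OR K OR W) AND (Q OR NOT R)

Set V = False.
Set A = True.
Set K = False.
  then (K OR NOT R) forces R = False.
  then (NOT B OR R) forces B = False.
  then (NOT H OR R) forces H = False.
  then (H OR Q) forces Q = True.
Set N = True.
  then (NOT A OR NOT N OR NOT W) forces W = False.
All clauses satisfied.

V = False, A = True, K = False, R = False, N = True, Q = True, H = False, B = False, W = False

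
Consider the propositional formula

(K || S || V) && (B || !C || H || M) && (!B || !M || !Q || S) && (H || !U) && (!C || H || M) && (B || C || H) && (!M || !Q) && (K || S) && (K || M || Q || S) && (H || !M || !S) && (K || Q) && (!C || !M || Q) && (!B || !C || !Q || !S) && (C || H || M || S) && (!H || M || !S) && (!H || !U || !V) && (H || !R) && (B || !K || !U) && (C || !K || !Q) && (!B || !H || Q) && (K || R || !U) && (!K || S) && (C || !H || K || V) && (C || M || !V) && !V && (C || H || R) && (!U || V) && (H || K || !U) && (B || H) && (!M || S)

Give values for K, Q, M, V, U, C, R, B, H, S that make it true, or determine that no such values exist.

Unit clause (!V) forces V = False.
In (!U || V) only !U is left, so U = False.
Set K = True.
  then (!K || S) forces S = True.
Set Q = False.
Try M = False:
  (!H || M || !S) forces H = False.
  (!C || H || M) forces C = False.
  (B || C || H) forces B = True.
  (H || !R) forces R = False.
  clause (C || H || R) is falsified — backtrack.
So M = True.
  then (H || !M || !S) forces H = True.
  then (!C || !M || Q) forces C = False.
  then (!B || !H || Q) forces B = False.
Set R = False.
All clauses satisfied.

K = True, Q = False, M = True, V = False, U = False, C = False, R = False, B = False, H = True, S = True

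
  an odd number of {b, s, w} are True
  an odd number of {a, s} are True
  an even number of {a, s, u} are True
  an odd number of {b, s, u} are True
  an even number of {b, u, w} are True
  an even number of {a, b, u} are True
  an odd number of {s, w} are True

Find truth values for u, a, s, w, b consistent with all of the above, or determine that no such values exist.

u = True; a = True; s = False; w = True; b = False

{b, s, w}: 1 true → odd ✓
{a, s}: 1 true → odd ✓
{a, s, u}: 2 true → even ✓
{b, s, u}: 1 true → odd ✓
{b, u, w}: 2 true → even ✓
{a, b, u}: 2 true → even ✓
{s, w}: 1 true → odd ✓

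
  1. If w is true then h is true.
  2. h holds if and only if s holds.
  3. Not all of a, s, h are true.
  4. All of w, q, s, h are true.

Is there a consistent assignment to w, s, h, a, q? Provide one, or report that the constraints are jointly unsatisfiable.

w=T; s=T; h=T; a=F; q=T

  (1) w=T ⇒ h: T ✓
  (2) h=T, s=T — same ✓
  (3) {a, s, h}: 2/3 true — not all ✓
  (4) {w, q, s, h}: all 4 true ✓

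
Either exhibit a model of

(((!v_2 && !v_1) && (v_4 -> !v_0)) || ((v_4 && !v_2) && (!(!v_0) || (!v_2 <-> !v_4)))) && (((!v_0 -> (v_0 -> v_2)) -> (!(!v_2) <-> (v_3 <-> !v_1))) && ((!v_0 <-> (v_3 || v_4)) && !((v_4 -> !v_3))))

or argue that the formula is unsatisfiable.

Unsatisfiable

Case v_4 = True: the formula simplifies to (((!v_2 && !v_1) && !v_0) || (!v_2 && (!(!v_0) || v_2))) && (((!v_0 -> (v_0 -> v_2)) -> (!(!v_2) <-> (v_3 <-> !v_1))) && (!v_0 && !(!v_3))).
  v_0 = True: the conjunct !v_0 is False.
  v_0 = False: simplifies to ((!v_2 && !v_1) || (!v_2 && v_2)) && ((!(!v_2) <-> (v_3 <-> !v_1)) && !(!v_3)).
    v_2 = True: the conjunct (!v_2 && !v_1) || (!v_2 && v_2) becomes (False && !v_1) || (False && True) = False.
    v_2 = False: simplifies to !v_1 && (!((v_3 <-> !v_1)) && !(!v_3)).
      v_1 = True: the conjunct !v_1 is False.
      v_1 = False: simplifies to !v_3 && !(!v_3).
        v_3 = True: the conjunct !v_3 is False.
        v_3 = False: the conjunct !(!v_3) becomes !(!False) = False.
Case v_4 = False: the conjunct !((v_4 -> !v_3)) becomes !((False -> !v_3)) = False.
Both cases fail — unsatisfiable.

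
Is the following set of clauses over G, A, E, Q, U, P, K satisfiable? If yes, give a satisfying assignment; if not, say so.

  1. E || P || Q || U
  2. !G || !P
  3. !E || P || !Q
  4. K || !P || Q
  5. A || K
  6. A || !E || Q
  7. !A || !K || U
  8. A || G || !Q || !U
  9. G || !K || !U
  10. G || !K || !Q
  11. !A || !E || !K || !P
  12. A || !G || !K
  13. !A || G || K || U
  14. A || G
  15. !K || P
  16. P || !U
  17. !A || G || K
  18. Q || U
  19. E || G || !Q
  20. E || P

Case G = True:
  (!G || !P) forces P = False.
  (!K || P) forces K = False.
  (A || K) forces A = True.
  (P || !U) forces U = False.
  (Q || U) forces Q = True.
  (!E || P || !Q) forces E = False.
  Clause (E || P) is falsified — contradiction.
Case G = False:
  (A || G) forces A = True.
  (!A || G || K) forces K = True.
  (!A || !K || U) forces U = True.
  Clause (G || !K || !U) is falsified — contradiction.
Both cases fail, so the formula is unsatisfiable.

UNSATISFIABLE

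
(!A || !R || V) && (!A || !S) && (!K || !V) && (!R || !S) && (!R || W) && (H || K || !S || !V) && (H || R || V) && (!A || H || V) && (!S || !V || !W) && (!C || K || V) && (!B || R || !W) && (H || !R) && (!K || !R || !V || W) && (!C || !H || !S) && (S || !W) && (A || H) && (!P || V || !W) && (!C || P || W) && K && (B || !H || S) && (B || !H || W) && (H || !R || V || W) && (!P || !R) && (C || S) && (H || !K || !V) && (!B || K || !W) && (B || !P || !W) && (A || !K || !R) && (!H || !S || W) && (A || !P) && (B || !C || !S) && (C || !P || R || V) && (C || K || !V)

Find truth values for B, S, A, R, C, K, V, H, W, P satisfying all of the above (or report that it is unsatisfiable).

B=F, S=T, A=F, R=F, C=F, K=T, V=F, H=T, W=T, P=F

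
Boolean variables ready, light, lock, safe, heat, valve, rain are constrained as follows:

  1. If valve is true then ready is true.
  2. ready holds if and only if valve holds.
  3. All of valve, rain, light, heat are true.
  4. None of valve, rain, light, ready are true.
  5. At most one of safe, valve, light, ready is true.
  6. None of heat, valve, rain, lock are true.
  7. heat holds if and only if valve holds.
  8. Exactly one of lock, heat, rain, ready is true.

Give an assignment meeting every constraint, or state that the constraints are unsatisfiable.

Case light = True:
  Constraint (4) is violated (light=T) — contradiction.
Case light = False:
  Constraint (3) is violated (light=F) — contradiction.
Both cases fail — unsatisfiable.

UNSATISFIABLE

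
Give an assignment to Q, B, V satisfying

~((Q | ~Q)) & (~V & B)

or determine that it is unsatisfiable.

The conjunct ~((Q | ~Q)) is unsatisfiable on its own:
  Q=F: evaluates to False.
  Q=T: evaluates to False.
So the whole conjunction is unsatisfiable.

Unsatisfiable — no assignment works.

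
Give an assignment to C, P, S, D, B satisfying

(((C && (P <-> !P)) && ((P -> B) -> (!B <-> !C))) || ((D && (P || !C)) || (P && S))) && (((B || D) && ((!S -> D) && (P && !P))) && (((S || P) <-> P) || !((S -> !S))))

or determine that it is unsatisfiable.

Case P = True: the conjunct !P is False.
Case P = False: the conjunct P is False.
Both cases fail — unsatisfiable.

The formula is unsatisfiable.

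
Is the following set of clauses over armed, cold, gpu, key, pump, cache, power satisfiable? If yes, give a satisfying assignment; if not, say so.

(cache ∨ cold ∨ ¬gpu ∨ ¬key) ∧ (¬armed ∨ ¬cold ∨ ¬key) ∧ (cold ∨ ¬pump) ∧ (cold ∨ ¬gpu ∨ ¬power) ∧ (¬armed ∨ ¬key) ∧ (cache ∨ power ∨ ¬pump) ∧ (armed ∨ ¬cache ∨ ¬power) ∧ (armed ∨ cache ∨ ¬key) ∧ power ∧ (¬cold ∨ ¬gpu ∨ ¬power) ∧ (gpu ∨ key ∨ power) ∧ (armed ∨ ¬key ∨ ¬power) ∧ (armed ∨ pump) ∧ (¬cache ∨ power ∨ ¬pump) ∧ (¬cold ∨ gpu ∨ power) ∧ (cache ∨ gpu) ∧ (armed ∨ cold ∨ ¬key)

armed=T, cold=T, gpu=F, key=F, pump=F, cache=T, power=T

Unit clause (power) forces power = True.
Set armed = True.
  then (¬armed ∨ ¬key) forces key = False.
Set cold = True.
  then (¬cold ∨ ¬gpu ∨ ¬power) forces gpu = False.
  then (cache ∨ gpu) forces cache = True.
Set pump = False.
All clauses satisfied.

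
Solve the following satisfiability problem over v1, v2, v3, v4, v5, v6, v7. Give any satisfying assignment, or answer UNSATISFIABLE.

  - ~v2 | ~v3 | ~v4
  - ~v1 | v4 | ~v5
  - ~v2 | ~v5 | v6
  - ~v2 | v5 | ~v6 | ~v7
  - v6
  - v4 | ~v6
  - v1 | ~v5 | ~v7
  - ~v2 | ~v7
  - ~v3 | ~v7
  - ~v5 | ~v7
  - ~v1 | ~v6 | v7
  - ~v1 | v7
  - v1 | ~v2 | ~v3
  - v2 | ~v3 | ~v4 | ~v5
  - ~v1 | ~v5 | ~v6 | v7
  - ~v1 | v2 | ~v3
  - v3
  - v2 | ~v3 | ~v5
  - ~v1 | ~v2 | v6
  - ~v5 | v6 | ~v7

v1 = False, v2 = False, v3 = True, v4 = True, v5 = False, v6 = True, v7 = False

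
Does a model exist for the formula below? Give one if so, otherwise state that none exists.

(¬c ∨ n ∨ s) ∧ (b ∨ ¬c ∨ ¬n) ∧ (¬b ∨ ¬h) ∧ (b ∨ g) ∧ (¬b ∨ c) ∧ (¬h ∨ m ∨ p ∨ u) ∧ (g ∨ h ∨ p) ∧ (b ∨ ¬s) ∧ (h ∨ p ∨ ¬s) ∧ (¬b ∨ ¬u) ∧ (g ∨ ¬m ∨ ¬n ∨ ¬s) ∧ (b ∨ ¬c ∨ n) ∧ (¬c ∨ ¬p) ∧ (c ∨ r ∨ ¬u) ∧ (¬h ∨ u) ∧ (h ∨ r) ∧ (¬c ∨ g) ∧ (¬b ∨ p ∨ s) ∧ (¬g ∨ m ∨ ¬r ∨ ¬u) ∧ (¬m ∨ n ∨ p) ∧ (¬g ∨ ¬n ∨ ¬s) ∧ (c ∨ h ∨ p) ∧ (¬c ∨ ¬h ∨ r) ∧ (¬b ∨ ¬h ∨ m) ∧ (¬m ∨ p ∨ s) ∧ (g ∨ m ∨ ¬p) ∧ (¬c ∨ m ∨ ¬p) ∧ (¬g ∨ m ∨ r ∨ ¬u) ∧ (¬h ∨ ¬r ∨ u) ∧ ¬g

Case g = True:
  Clause (¬g) is falsified — contradiction.
Case g = False:
  (b ∨ g) forces b = True.
  (¬b ∨ ¬h) forces h = False.
  (¬b ∨ c) forces c = True.
  Clause (¬c ∨ g) is falsified — contradiction.
Both cases fail, so the formula is unsatisfiable.

UNSATISFIABLE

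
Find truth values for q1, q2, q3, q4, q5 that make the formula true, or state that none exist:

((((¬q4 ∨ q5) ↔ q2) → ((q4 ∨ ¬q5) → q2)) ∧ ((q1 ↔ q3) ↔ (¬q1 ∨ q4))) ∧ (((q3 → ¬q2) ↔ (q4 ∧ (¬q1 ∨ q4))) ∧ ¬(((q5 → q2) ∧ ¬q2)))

q1 = True, q2 = False, q3 = True, q4 = True, q5 = True

  (((¬q4 ∨ q5) ↔ q2) → ((q4 ∨ ¬q5) → q2)) ∧ ((q1 ↔ q3) ↔ (¬q1 ∨ q4)) = True
    ((¬q4 ∨ q5) ↔ q2) → ((q4 ∨ ¬q5) → q2) = True
      (¬q4 ∨ q5) ↔ q2 = False
        ¬q4 ∨ q5 = True
          ¬q4 = False
      (q4 ∨ ¬q5) → q2 = False
        q4 ∨ ¬q5 = True
          ¬q5 = False
    (q1 ↔ q3) ↔ (¬q1 ∨ q4) = True
      q1 ↔ q3 = True
      ¬q1 ∨ q4 = True
        ¬q1 = False
  ((q3 → ¬q2) ↔ (q4 ∧ (¬q1 ∨ q4))) ∧ ¬(((q5 → q2) ∧ ¬q2)) = True
    (q3 → ¬q2) ↔ (q4 ∧ (¬q1 ∨ q4)) = True
      q3 → ¬q2 = True
        ¬q2 = True
      q4 ∧ (¬q1 ∨ q4) = True
        ¬q1 ∨ q4 = True
          ¬q1 = False
    ¬(((q5 → q2) ∧ ¬q2)) = True
      (q5 → q2) ∧ ¬q2 = False
        q5 → q2 = False
        ¬q2 = True
Both conjuncts True, so the formula holds.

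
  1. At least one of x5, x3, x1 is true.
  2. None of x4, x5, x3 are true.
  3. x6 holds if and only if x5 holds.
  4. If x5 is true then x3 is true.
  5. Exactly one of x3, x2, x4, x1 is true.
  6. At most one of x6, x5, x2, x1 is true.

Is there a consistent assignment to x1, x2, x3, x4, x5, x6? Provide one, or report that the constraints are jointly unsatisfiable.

x1 = True; x2 = False; x3 = False; x4 = False; x5 = False; x6 = False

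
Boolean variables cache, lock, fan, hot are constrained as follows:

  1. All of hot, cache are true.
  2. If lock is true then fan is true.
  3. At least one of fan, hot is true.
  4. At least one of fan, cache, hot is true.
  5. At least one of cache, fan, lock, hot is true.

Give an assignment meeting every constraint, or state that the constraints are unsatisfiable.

cache: True, lock: False, fan: False, hot: True

  (1) {hot, cache}: all 2 true ✓
  (2) lock=F ⇒ fan: vacuous ✓
  (3) {fan, hot}: 1 true — at least one ✓
  (4) {fan, cache, hot}: 2 true — at least one ✓
  (5) {cache, fan, lock, hot}: 2 true — at least one ✓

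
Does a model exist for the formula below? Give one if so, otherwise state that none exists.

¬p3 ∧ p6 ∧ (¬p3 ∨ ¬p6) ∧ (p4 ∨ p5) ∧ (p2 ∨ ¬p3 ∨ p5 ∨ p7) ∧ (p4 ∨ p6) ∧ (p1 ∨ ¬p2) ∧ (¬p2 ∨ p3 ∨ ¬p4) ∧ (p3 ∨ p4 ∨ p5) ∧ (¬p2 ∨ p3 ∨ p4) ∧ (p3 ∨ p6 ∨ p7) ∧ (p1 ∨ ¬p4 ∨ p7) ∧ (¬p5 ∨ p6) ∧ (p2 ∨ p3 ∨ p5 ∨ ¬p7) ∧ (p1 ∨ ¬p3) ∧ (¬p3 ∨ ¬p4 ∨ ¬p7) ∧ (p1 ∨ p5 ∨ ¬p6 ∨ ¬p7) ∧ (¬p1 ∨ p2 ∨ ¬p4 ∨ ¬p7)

Unit clause (¬p3) forces p3 = False.
Unit clause (p6) forces p6 = True.
Set p1 = False.
  then (p1 ∨ ¬p2) forces p2 = False.
Set p4 = False.
  then (p4 ∨ p5) forces p5 = True.
Set p7 = False.
All clauses satisfied.

p1: False; p2: False; p3: False; p4: False; p5: True; p6: True; p7: False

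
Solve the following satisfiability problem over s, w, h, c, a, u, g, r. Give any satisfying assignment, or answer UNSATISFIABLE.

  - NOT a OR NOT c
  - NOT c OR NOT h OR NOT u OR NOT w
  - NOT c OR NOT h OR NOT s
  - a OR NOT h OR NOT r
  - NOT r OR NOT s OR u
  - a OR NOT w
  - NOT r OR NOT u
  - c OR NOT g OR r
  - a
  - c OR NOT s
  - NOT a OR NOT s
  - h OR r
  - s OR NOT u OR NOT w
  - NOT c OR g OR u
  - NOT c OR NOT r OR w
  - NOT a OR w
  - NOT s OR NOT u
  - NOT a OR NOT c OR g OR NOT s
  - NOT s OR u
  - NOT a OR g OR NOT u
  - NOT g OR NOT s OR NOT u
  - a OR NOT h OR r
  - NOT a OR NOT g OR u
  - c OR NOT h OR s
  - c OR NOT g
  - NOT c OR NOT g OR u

Unit clause (a) forces a = True.
In (NOT a OR NOT s) only NOT s is left, so s = False.
In (NOT a OR w) only w is left, so w = True.
In (NOT a OR NOT c) only NOT c is left, so c = False.
In (s OR NOT u OR NOT w) only NOT u is left, so u = False.
In (NOT a OR NOT g OR u) only NOT g is left, so g = False.
In (c OR NOT h OR s) only NOT h is left, so h = False.
In (h OR r) only r is left, so r = True.
All clauses satisfied.

s = False; w = True; h = False; c = False; a = True; u = False; g = False; r = True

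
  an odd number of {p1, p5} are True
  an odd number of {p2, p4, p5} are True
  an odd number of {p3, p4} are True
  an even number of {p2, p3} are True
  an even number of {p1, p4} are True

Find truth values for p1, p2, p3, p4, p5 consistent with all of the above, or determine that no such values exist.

p1: True; p2: False; p3: False; p4: True; p5: False

{p1, p5}: 1 true → odd ✓
{p2, p4, p5}: 1 true → odd ✓
{p3, p4}: 1 true → odd ✓
{p2, p3}: 0 true → even ✓
{p1, p4}: 2 true → even ✓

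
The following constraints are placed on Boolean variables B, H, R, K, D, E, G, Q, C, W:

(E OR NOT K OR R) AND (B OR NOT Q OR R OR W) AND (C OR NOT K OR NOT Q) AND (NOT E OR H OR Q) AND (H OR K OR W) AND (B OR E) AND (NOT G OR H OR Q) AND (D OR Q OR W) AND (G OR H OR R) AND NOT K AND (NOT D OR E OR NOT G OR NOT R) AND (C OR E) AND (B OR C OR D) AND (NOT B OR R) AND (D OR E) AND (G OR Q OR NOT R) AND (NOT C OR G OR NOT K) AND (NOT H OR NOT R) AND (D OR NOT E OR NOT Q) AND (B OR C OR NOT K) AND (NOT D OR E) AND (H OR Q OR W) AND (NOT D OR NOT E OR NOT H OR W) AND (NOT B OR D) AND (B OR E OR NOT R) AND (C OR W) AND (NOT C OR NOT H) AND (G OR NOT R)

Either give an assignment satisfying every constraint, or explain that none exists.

Unit clause (NOT K) forces K = False.
Set B = True.
  then (NOT B OR R) forces R = True.
  then (NOT H OR NOT R) forces H = False.
  then (NOT B OR D) forces D = True.
  then (G OR NOT R) forces G = True.
  then (H OR K OR W) forces W = True.
  then (NOT G OR H OR Q) forces Q = True.
  then (NOT D OR E OR NOT G OR NOT R) forces E = True.
Set C = True.
All clauses satisfied.

B = True, H = False, R = True, K = False, D = True, E = True, G = True, Q = True, C = True, W = True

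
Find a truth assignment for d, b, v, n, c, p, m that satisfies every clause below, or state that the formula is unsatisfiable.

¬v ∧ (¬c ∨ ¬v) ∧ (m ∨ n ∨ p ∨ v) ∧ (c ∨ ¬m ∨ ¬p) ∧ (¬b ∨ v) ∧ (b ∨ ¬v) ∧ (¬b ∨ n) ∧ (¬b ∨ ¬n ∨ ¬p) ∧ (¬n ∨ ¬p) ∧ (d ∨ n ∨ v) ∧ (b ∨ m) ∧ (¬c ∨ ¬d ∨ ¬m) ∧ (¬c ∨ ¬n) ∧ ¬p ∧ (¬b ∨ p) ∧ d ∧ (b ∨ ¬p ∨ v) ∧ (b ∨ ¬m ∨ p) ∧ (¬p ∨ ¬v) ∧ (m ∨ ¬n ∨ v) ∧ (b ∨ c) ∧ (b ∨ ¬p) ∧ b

Unsatisfiable — no assignment works.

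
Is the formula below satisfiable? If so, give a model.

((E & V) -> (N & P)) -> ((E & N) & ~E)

N = False, E = True, V = True, P = False

  ((E & V) -> (N & P)) -> ((E & N) & ~E) = True
    (E & V) -> (N & P) = False
      E & V = True
      N & P = False
    (E & N) & ~E = False
      E & N = False
      ~E = False
The formula evaluates to True.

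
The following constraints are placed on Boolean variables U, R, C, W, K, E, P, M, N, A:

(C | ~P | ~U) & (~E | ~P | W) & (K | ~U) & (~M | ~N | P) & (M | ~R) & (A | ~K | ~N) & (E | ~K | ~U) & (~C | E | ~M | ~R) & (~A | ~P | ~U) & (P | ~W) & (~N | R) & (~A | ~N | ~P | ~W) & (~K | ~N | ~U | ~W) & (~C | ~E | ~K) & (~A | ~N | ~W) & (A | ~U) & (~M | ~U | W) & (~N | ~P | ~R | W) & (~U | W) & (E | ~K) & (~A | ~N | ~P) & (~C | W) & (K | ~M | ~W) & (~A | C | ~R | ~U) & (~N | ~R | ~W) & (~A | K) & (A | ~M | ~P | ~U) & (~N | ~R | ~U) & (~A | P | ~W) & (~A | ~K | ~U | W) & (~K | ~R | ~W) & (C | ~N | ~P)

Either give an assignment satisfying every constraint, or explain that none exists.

U=F, R=F, C=F, W=F, K=T, E=T, P=F, M=T, N=F, A=T

Set U = False.
Set R = False.
  then (~N | R) forces N = False.
Set C = False.
Set W = False.
Set K = True.
  then (E | ~K) forces E = True.
  then (~E | ~P | W) forces P = False.
Set M = True.
Set A = True.
All clauses satisfied.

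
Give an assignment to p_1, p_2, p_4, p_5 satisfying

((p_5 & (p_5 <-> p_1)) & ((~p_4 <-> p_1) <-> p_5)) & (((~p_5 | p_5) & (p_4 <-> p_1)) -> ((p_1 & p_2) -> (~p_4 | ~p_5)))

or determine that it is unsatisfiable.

p_1=T; p_2=T; p_4=F; p_5=T

  (p_5 & (p_5 <-> p_1)) & ((~p_4 <-> p_1) <-> p_5) = True
    p_5 & (p_5 <-> p_1) = True
      p_5 <-> p_1 = True
    (~p_4 <-> p_1) <-> p_5 = True
      ~p_4 <-> p_1 = True
        ~p_4 = True
  ((~p_5 | p_5) & (p_4 <-> p_1)) -> ((p_1 & p_2) -> (~p_4 | ~p_5)) = True
    (~p_5 | p_5) & (p_4 <-> p_1) = False
      ~p_5 | p_5 = True
        ~p_5 = False
      p_4 <-> p_1 = False
    (p_1 & p_2) -> (~p_4 | ~p_5) = True
      p_1 & p_2 = True
      ~p_4 | ~p_5 = True
        ~p_4 = True
        ~p_5 = False
Both conjuncts True, so the formula holds.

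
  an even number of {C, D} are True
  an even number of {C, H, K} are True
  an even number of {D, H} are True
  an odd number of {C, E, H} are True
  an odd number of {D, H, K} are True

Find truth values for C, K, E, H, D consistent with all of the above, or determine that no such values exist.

The formula is unsatisfiable.

Adding constraints 1, 2, 5 mod 2: every variable appears an even number of times on the left, so the left side is 0.
But the right sides sum to 1 (mod 2). 0 ≠ 1 — the system is inconsistent.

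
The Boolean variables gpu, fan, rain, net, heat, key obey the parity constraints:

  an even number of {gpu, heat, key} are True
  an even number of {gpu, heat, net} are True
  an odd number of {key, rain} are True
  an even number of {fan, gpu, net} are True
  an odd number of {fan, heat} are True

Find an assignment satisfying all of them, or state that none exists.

The formula is unsatisfiable.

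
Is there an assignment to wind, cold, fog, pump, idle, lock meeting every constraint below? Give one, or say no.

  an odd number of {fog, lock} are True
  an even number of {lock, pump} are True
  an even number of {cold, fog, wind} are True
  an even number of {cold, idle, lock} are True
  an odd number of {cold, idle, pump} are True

Adding constraints 2, 4, 5 mod 2: every variable appears an even number of times on the left, so the left side is 0.
But the right sides sum to 1 (mod 2). 0 ≠ 1 — the system is inconsistent.

Unsatisfiable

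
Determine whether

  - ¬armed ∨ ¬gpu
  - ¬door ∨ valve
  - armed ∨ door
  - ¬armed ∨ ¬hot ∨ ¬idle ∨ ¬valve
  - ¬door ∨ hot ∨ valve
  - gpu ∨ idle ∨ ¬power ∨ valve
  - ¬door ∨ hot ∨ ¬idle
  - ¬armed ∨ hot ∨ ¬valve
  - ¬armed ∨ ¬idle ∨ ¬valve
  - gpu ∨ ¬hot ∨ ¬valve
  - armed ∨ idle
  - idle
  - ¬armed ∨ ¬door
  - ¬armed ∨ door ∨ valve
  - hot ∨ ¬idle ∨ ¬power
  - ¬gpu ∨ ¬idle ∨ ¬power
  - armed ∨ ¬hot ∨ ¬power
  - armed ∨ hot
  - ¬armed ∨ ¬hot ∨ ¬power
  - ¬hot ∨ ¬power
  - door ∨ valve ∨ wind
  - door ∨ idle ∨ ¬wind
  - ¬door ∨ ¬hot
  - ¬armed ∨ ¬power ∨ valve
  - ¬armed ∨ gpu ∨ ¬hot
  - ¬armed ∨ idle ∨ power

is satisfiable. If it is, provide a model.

Case valve = True:
  (idle) forces idle = True.
  (¬armed ∨ ¬idle ∨ ¬valve) forces armed = False.
  (armed ∨ door) forces door = True.
  (¬door ∨ hot ∨ ¬idle) forces hot = True.
  Clause (¬door ∨ ¬hot) is falsified — contradiction.
Case valve = False:
  (¬door ∨ valve) forces door = False.
  (armed ∨ door) forces armed = True.
  Clause (¬armed ∨ door ∨ valve) is falsified — contradiction.
Both cases fail, so the formula is unsatisfiable.

UNSATISFIABLE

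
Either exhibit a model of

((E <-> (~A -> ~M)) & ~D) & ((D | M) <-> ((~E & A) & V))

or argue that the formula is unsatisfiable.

A=F; D=F; M=F; V=F; E=T

  (E <-> (~A -> ~M)) & ~D = True
    E <-> (~A -> ~M) = True
      ~A -> ~M = True
        ~A = True
        ~M = True
    ~D = True
  (D | M) <-> ((~E & A) & V) = True
    D | M = False
    (~E & A) & V = False
      ~E & A = False
        ~E = False
Both conjuncts True, so the formula holds.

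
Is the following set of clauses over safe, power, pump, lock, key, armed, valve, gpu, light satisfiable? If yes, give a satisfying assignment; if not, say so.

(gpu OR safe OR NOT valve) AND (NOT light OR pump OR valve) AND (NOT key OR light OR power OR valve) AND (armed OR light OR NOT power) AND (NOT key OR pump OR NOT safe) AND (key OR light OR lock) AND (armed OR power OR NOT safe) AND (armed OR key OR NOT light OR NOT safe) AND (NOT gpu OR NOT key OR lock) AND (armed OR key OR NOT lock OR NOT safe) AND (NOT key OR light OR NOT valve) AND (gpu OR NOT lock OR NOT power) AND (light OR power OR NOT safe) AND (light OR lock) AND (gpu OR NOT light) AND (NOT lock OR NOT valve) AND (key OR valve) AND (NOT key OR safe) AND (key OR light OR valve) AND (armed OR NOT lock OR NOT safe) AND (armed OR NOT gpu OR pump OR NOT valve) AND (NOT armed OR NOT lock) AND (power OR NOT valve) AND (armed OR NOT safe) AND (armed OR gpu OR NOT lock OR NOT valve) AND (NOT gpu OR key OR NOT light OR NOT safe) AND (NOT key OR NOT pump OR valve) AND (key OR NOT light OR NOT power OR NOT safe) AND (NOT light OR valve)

safe = False, power = True, pump = True, lock = False, key = False, armed = True, valve = True, gpu = True, light = True

Set safe = False.
  then (NOT key OR safe) forces key = False.
  then (key OR valve) forces valve = True.
  then (power OR NOT valve) forces power = True.
  then (gpu OR safe OR NOT valve) forces gpu = True.
  then (NOT lock OR NOT valve) forces lock = False.
  then (key OR light OR lock) forces light = True.
Set pump = True.
Set armed = True.
All clauses satisfied.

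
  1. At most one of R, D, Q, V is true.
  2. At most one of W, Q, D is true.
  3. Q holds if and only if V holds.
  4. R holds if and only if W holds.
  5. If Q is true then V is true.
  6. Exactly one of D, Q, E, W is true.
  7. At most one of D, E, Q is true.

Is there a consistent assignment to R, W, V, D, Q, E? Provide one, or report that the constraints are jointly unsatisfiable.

R=F; W=F; V=F; D=F; Q=F; E=T

  (1) {R, D, Q, V}: 0 true — at most one ✓
  (2) {W, Q, D}: 0 true — at most one ✓
  (3) Q=F, V=F — same ✓
  (4) R=F, W=F — same ✓
  (5) Q=F ⇒ V: vacuous ✓
  (6) {D, Q, E, W}: 1 true — exactly one ✓
  (7) {D, E, Q}: 1 true — at most one ✓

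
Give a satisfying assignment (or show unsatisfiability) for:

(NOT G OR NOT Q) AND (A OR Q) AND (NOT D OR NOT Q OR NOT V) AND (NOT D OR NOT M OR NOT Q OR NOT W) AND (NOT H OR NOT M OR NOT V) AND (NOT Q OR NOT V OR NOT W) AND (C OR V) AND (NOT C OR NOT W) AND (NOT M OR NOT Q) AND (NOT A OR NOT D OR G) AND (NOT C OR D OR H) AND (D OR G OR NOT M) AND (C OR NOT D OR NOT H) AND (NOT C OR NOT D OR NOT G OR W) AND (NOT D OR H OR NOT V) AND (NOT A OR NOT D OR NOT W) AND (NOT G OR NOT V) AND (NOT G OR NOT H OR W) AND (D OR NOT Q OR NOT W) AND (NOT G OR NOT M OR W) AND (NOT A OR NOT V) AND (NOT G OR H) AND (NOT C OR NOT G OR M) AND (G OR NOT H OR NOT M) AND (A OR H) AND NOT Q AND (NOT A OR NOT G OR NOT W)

C: True, W: False, M: False, H: True, A: True, Q: False, V: False, G: False, D: False

Unit clause (NOT Q) forces Q = False.
In (A OR Q) only A is left, so A = True.
In (NOT A OR NOT V) only NOT V is left, so V = False.
In (C OR V) only C is left, so C = True.
In (NOT C OR NOT W) only NOT W is left, so W = False.
Try M = True:
  (NOT G OR NOT M OR W) forces G = False.
  (NOT A OR NOT D OR G) forces D = False.
  clause (D OR G OR NOT M) is falsified — backtrack.
So M = False.
  then (NOT C OR NOT G OR M) forces G = False.
  then (NOT A OR NOT D OR G) forces D = False.
  then (NOT C OR D OR H) forces H = True.
All clauses satisfied.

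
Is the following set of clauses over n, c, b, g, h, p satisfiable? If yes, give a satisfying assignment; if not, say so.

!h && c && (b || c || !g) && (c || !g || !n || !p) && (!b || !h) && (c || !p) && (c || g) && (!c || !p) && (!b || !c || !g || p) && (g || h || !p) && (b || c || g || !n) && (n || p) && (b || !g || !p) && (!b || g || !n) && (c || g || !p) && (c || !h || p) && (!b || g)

n=T; c=T; b=F; g=T; h=F; p=F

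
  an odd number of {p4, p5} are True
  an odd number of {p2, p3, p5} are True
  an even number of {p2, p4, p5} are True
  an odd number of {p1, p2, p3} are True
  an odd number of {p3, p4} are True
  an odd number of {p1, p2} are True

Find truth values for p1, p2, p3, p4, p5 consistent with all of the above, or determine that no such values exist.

p1 = False, p2 = True, p3 = False, p4 = True, p5 = False

{p4, p5}: 1 true → odd ✓
{p2, p3, p5}: 1 true → odd ✓
{p2, p4, p5}: 2 true → even ✓
{p1, p2, p3}: 1 true → odd ✓
{p3, p4}: 1 true → odd ✓
{p1, p2}: 1 true → odd ✓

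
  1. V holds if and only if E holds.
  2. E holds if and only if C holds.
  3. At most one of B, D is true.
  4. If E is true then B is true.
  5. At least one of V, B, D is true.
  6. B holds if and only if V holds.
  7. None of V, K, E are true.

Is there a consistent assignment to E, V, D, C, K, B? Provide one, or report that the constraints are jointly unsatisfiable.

E=F; V=F; D=T; C=F; K=F; B=F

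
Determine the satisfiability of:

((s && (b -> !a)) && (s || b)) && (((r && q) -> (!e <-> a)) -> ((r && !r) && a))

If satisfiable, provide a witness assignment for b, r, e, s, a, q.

b: False, r: True, e: False, s: True, a: False, q: True

  (s && (b -> !a)) && (s || b) = True
    s && (b -> !a) = True
      b -> !a = True
        !a = True
    s || b = True
  ((r && q) -> (!e <-> a)) -> ((r && !r) && a) = True
    (r && q) -> (!e <-> a) = False
      r && q = True
      !e <-> a = False
        !e = True
    (r && !r) && a = False
      r && !r = False
        !r = False
Both conjuncts True, so the formula holds.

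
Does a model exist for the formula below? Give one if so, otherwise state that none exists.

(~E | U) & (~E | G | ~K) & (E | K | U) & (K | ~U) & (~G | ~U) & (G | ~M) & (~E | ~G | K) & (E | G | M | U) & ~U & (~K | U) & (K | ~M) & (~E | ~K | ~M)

Case U = True:
  Clause (~U) is falsified — contradiction.
Case U = False:
  (~E | U) forces E = False.
  (E | K | U) forces K = True.
  Clause (~K | U) is falsified — contradiction.
Both cases fail, so the formula is unsatisfiable.

The formula is unsatisfiable.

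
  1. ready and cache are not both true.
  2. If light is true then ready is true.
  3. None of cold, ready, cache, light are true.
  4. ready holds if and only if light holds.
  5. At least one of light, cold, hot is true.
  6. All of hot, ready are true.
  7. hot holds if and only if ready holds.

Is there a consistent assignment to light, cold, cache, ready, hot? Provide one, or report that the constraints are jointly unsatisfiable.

Case ready = True:
  Constraint (3) is violated (ready=T) — contradiction.
Case ready = False:
  Constraint (6) is violated (ready=F) — contradiction.
Both cases fail — unsatisfiable.

The formula is unsatisfiable.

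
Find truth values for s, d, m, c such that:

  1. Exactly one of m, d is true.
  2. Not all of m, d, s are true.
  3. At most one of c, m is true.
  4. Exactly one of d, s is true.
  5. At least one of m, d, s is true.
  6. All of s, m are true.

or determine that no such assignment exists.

s = True; d = False; m = True; c = False

  (1) {m, d}: 1 true — exactly one ✓
  (2) {m, d, s}: 2/3 true — not all ✓
  (3) {c, m}: 1 true — at most one ✓
  (4) {d, s}: 1 true — exactly one ✓
  (5) {m, d, s}: 2 true — at least one ✓
  (6) {s, m}: all 2 true ✓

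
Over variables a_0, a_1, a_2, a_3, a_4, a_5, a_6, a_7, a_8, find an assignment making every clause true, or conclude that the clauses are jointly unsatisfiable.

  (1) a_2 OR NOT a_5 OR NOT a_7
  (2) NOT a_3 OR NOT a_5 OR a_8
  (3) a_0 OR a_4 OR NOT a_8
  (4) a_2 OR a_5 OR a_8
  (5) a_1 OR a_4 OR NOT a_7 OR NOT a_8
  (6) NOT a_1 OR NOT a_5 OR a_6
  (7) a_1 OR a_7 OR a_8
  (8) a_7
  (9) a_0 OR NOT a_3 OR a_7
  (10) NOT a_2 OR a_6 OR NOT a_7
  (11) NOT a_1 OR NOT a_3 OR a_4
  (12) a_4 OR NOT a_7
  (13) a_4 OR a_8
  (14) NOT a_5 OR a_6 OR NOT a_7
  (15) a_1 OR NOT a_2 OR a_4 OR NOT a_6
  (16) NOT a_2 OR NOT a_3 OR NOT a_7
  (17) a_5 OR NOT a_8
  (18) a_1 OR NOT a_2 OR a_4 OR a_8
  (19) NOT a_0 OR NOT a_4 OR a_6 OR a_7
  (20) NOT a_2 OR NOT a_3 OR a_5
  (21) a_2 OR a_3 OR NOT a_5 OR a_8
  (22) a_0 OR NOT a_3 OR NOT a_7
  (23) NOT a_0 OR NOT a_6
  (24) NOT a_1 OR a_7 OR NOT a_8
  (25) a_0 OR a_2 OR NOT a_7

a_0: False, a_1: False, a_2: True, a_3: False, a_4: True, a_5: True, a_6: True, a_7: True, a_8: True

Unit clause (a_7) forces a_7 = True.
In (a_4 OR NOT a_7) only a_4 is left, so a_4 = True.
Set a_0 = False.
  then (a_0 OR NOT a_3 OR NOT a_7) forces a_3 = False.
  then (a_0 OR a_2 OR NOT a_7) forces a_2 = True.
  then (NOT a_2 OR a_6 OR NOT a_7) forces a_6 = True.
Set a_1 = False.
Set a_5 = True.
Set a_8 = True.
All clauses satisfied.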